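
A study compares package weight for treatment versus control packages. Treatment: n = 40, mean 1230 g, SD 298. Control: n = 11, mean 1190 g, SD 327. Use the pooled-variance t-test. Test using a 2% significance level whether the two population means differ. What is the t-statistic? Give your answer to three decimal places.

Let group 1 = treatment, group 2 = control. H0: μ_1 = μ_2; H1: μ_1 ≠ μ_2 (two-sample pooled-variance t-test, two-sided).
s_p² = [(40−1)·298² + (11−1)·327²]/(40+11−2) = 92503
t = (1230 − 1190)/√[92503·(1/40 + 1/11)] = 0.386
df = n₁ + n₂ − 2 = 49
Two-sided p-value ≈ 0.7009
Since p ≈ 0.7009 > α = 0.02, fail to reject H0; the evidence is not statistically significant.

0.386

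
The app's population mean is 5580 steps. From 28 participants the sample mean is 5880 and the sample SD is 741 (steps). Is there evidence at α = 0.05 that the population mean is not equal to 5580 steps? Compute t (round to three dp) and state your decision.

t = 2.142; reject H0

H0: μ = 5580; H1: μ ≠ 5580 (one-sample t-test, two-sided).
t = (x̄ − μ₀)/(s/√n) = (5880 − 5580)/(741/√28) = 2.142
df = n − 1 = 27
Two-sided p-value ≈ 0.0413
Since p ≈ 0.0413 < α = 0.05, reject H0; the data support H1.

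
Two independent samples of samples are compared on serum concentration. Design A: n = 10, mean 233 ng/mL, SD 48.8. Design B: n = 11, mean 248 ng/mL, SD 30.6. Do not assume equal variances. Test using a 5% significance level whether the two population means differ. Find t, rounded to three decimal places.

-0.834

Let group 1 = design A, group 2 = design B. H0: μ_1 = μ_2; H1: μ_1 ≠ μ_2 (Welch's two-sample t-test, two-sided).
t = (x̄_1 − x̄_2)/√(s_1²/n_1 + s_2²/n_2) = (233 − 248)/√(48.8²/10 + 30.6²/11) = -0.834
Welch–Satterthwaite df ≈ 14.87
Two-sided p-value ≈ 0.4173
Since p ≈ 0.4173 > α = 0.05, fail to reject H0; the data do not provide sufficient evidence against H0.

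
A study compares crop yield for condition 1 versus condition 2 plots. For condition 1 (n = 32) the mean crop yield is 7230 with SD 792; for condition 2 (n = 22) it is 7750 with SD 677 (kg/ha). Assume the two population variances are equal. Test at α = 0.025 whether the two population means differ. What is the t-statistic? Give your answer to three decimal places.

Let group 1 = condition 1, group 2 = condition 2. H0: μ_1 = μ_2; H1: μ_1 ≠ μ_2 (two-sample pooled-variance t-test, two-sided).
s_p² = [(32−1)·792² + (22−1)·677²]/(32+22−2) = 559040
t = (7230 − 7750)/√[559040·(1/32 + 1/22)] = -2.511
df = n₁ + n₂ − 2 = 52
Two-sided p-value ≈ 0.015
Since p ≈ 0.015 < α = 0.025, reject H0; the evidence is statistically significant.

-2.511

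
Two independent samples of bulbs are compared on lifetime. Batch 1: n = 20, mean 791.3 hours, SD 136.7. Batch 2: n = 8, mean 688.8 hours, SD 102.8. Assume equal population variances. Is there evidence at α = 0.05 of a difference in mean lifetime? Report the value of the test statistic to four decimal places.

1.9074

Let group 1 = batch 1, group 2 = batch 2. H0: μ_1 = μ_2; H1: μ_1 ≠ μ_2 (two-sample pooled-variance t-test, two-sided).
s_p² = [(20−1)·136.7² + (8−1)·102.8²]/(20+8−2) = 16501
t = (791.3 − 688.8)/√[16501·(1/20 + 1/8)] = 1.9074
df = n₁ + n₂ − 2 = 26
Two-sided p-value ≈ 0.0676
Since p ≈ 0.0676 > α = 0.05, fail to reject H0; the data do not provide sufficient evidence against H0.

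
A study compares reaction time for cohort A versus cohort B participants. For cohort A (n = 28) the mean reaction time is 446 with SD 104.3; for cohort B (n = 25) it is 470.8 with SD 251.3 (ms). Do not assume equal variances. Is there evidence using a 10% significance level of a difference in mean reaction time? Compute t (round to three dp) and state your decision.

Let group 1 = cohort A, group 2 = cohort B. H0: μ_1 = μ_2; H1: μ_1 ≠ μ_2 (Welch's two-sample t-test, two-sided).
t = (x̄_1 − x̄_2)/√(s_1²/n_1 + s_2²/n_2) = (446 − 470.8)/√(104.3²/28 + 251.3²/25) = -0.459
Welch–Satterthwaite df ≈ 31.29
Two-sided p-value ≈ 0.6491
Since p ≈ 0.6491 > α = 0.1, fail to reject H0; the data do not provide sufficient evidence against H0.

t = -0.459; fail to reject H0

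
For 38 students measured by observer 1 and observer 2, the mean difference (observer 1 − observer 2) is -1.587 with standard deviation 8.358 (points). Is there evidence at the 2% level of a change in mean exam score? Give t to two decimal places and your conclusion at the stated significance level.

t = -1.17; fail to reject H0

H0: μ_d = 0; H1: μ_d ≠ 0 (paired t-test on the differences, two-sided).
t = d̄/(s_d/√n) = -1.587/(8.358/√38) = -1.17
df = n − 1 = 37
Two-sided p-value ≈ 0.2493
Since p ≈ 0.2493 > α = 0.02, fail to reject H0; the evidence is not statistically significant.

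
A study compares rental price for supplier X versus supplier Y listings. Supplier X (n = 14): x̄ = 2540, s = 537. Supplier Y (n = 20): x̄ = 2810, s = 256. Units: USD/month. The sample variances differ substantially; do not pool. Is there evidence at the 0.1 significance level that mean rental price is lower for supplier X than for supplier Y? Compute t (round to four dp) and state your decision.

Let group 1 = supplier X, group 2 = supplier Y. H0: μ_1 = μ_2; H1: μ_1 < μ_2 (Welch's two-sample t-test, left-tailed).
t = (x̄_1 − x̄_2)/√(s_1²/n_1 + s_2²/n_2) = (2540 − 2810)/√(537²/14 + 256²/20) = -1.7474
Welch–Satterthwaite df ≈ 17.17
p-value = P(T ≤ -1.7474) ≈ 0.049
Since p ≈ 0.049 < α = 0.1, reject H0; the evidence is statistically significant.

t = -1.7474; reject H0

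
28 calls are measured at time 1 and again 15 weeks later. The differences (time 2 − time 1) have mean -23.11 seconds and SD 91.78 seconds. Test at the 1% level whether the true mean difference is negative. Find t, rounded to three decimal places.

-1.332

H0: μ_d = 0; H1: μ_d < 0 (paired t-test on the differences, left-tailed).
t = d̄/(s_d/√n) = -23.11/(91.78/√28) = -1.332
df = n − 1 = 27
p-value = P(T ≤ -1.332) ≈ 0.097
Since p ≈ 0.097 > α = 0.01, fail to reject H0; the data do not provide sufficient evidence against H0.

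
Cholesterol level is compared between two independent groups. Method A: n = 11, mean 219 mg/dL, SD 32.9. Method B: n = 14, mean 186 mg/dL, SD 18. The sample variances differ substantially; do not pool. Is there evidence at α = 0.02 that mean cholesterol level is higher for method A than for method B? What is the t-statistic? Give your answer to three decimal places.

Let group 1 = method A, group 2 = method B. H0: μ_1 = μ_2; H1: μ_1 > μ_2 (Welch's two-sample t-test, right-tailed).
t = (x̄_1 − x̄_2)/√(s_1²/n_1 + s_2²/n_2) = (219 − 186)/√(32.9²/11 + 18²/14) = 2.993
Welch–Satterthwaite df ≈ 14.63
p-value = P(T ≥ 2.993) ≈ 0.0046
Since p ≈ 0.0046 < α = 0.02, reject H0; the evidence is statistically significant.

2.993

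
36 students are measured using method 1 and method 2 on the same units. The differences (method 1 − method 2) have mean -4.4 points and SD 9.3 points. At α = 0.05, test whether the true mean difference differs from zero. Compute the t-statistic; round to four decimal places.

H0: μ_d = 0; H1: μ_d ≠ 0 (paired t-test on the differences, two-sided).
t = d̄/(s_d/√n) = -4.4/(9.3/√36) = -2.8387
df = n − 1 = 35
Two-sided p-value ≈ 0.0075
Since p ≈ 0.0075 < α = 0.05, reject H0; the evidence is statistically significant.

-2.8387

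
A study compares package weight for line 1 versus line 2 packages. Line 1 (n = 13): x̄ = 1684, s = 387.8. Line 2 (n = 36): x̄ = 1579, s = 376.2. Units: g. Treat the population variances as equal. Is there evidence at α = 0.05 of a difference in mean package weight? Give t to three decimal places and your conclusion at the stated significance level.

Let group 1 = line 1, group 2 = line 2. H0: μ_1 = μ_2; H1: μ_1 ≠ μ_2 (two-sample pooled-variance t-test, two-sided).
s_p² = [(13−1)·387.8² + (36−1)·376.2²]/(13+36−2) = 143789
t = (1684 − 1579)/√[143789·(1/13 + 1/36)] = 0.856
df = n₁ + n₂ − 2 = 47
Two-sided p-value ≈ 0.396
Since p ≈ 0.396 > α = 0.05, fail to reject H0; the evidence is not statistically significant.

t = 0.856; fail to reject H0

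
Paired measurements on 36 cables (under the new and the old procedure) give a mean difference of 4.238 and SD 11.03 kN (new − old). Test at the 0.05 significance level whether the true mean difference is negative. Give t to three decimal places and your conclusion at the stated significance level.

H0: μ_d = 0; H1: μ_d < 0 (paired t-test on the differences, left-tailed).
t = d̄/(s_d/√n) = 4.238/(11.03/√36) = 2.305
df = n − 1 = 35
p-value = P(T ≤ 2.305) ≈ 0.986
Since p ≈ 0.986 > α = 0.05, fail to reject H0; the evidence is not statistically significant.

t = 2.305; fail to reject H0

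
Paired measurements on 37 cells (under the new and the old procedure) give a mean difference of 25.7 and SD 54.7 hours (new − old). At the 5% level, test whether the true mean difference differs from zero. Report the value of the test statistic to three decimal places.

2.858

H0: μ_d = 0; H1: μ_d ≠ 0 (paired t-test on the differences, two-sided).
t = d̄/(s_d/√n) = 25.7/(54.7/√37) = 2.858
df = n − 1 = 36
Two-sided p-value ≈ 0.0070
Since p ≈ 0.0070 < α = 0.05, reject H0; the data support H1.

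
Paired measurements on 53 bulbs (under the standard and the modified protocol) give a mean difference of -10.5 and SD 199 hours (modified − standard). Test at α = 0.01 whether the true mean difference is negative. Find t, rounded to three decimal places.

H0: μ_d = 0; H1: μ_d < 0 (paired t-test on the differences, left-tailed).
t = d̄/(s_d/√n) = -10.5/(199/√53) = -0.384
df = n − 1 = 52
p-value = P(T ≤ -0.384) ≈ 0.3512
Since p ≈ 0.3512 > α = 0.01, fail to reject H0; the data do not provide sufficient evidence against H0.

-0.384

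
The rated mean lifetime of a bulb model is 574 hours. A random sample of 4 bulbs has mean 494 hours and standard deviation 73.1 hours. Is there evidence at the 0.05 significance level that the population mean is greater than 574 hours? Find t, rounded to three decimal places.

-2.189

H0: μ = 574; H1: μ > 574 (one-sample t-test, right-tailed).
t = (x̄ − μ₀)/(s/√n) = (494 − 574)/(73.1/√4) = -2.189
df = n − 1 = 3
p-value = P(T ≥ -2.189) ≈ 0.9418
Since p ≈ 0.9418 > α = 0.05, fail to reject H0; the data do not provide sufficient evidence against H0.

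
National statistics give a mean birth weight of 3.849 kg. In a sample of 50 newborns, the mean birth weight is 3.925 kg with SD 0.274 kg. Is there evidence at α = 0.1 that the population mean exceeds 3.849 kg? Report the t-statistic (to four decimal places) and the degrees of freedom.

H0: μ = 3.849; H1: μ > 3.849 (one-sample t-test, right-tailed).
t = (x̄ − μ₀)/(s/√n) = (3.925 − 3.849)/(0.274/√50) = 1.9613
df = n − 1 = 49
p-value = P(T ≥ 1.9613) ≈ 0.028
Since p ≈ 0.028 < α = 0.1, reject H0; the evidence is statistically significant.

t = 1.9613, df = 49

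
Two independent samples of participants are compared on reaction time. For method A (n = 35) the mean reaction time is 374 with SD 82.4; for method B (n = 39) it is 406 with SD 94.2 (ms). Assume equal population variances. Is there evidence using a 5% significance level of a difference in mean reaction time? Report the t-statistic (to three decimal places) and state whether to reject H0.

t = -1.547; fail to reject H0

Let group 1 = method A, group 2 = method B. H0: μ_1 = μ_2; H1: μ_1 ≠ μ_2 (two-sample pooled-variance t-test, two-sided).
s_p² = [(35−1)·82.4² + (39−1)·94.2²]/(35+39−2) = 7889.59
t = (374 − 406)/√[7889.59·(1/35 + 1/39)] = -1.547
df = n₁ + n₂ − 2 = 72
Two-sided p-value ≈ 0.1262
Since p ≈ 0.1262 > α = 0.05, fail to reject H0; the data do not provide sufficient evidence against H0.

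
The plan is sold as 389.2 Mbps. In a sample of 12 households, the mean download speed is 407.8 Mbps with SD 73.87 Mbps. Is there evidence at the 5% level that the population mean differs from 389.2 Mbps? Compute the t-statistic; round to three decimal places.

H0: μ = 389.2; H1: μ ≠ 389.2 (one-sample t-test, two-sided).
t = (x̄ − μ₀)/(s/√n) = (407.8 − 389.2)/(73.87/√12) = 0.872
df = n − 1 = 11
Two-sided p-value ≈ 0.4017
Since p ≈ 0.4017 > α = 0.05, fail to reject H0; the evidence is not statistically significant.

0.872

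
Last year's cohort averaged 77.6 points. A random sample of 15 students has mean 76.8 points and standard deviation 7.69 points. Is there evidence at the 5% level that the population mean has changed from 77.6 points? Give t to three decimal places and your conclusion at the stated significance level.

H0: μ = 77.6; H1: μ ≠ 77.6 (one-sample t-test, two-sided).
t = (x̄ − μ₀)/(s/√n) = (76.8 − 77.6)/(7.69/√15) = -0.403
df = n − 1 = 14
Two-sided p-value ≈ 0.693
Since p ≈ 0.693 > α = 0.05, fail to reject H0; the data do not provide sufficient evidence against H0.

t = -0.403; fail to reject H0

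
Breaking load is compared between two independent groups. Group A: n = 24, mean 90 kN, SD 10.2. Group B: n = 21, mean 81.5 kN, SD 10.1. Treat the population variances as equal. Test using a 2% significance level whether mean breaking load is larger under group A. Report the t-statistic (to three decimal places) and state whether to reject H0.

Let group 1 = group A, group 2 = group B. H0: μ_1 = μ_2; H1: μ_1 > μ_2 (two-sample pooled-variance t-test, right-tailed).
s_p² = [(24−1)·10.2² + (21−1)·10.1²]/(24+21−2) = 103.096
t = (90 − 81.5)/√[103.096·(1/24 + 1/21)] = 2.802
df = n₁ + n₂ − 2 = 43
p-value = P(T ≥ 2.802) ≈ 0.0038
Since p ≈ 0.0038 < α = 0.02, reject H0; the evidence is statistically significant.

t = 2.802; reject H0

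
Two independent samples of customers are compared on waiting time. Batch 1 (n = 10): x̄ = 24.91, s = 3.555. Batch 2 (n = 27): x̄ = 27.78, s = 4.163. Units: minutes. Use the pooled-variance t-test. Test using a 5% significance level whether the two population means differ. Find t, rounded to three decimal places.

-1.931

Let group 1 = batch 1, group 2 = batch 2. H0: μ_1 = μ_2; H1: μ_1 ≠ μ_2 (two-sample pooled-variance t-test, two-sided).
s_p² = [(10−1)·3.555² + (27−1)·4.163²]/(10+27−2) = 16.1239
t = (24.91 − 27.78)/√[16.1239·(1/10 + 1/27)] = -1.931
df = n₁ + n₂ − 2 = 35
Two-sided p-value ≈ 0.0616
Since p ≈ 0.0616 > α = 0.05, fail to reject H0; the evidence is not statistically significant.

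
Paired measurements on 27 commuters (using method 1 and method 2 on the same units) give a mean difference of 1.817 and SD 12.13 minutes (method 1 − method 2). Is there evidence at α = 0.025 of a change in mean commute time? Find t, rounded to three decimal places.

0.778

H0: μ_d = 0; H1: μ_d ≠ 0 (paired t-test on the differences, two-sided).
t = d̄/(s_d/√n) = 1.817/(12.13/√27) = 0.778
df = n − 1 = 26
Two-sided p-value ≈ 0.443
Since p ≈ 0.443 > α = 0.025, fail to reject H0; the evidence is not statistically significant.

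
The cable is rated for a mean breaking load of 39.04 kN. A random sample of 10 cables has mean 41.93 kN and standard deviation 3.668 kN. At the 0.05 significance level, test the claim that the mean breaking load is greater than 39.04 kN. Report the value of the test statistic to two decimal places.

2.49

H0: μ = 39.04; H1: μ > 39.04 (one-sample t-test, right-tailed).
t = (x̄ − μ₀)/(s/√n) = (41.93 − 39.04)/(3.668/√10) = 2.49
df = n − 1 = 9
p-value = P(T ≥ 2.49) ≈ 0.0172
Since p ≈ 0.0172 < α = 0.05, reject H0; the data support H1.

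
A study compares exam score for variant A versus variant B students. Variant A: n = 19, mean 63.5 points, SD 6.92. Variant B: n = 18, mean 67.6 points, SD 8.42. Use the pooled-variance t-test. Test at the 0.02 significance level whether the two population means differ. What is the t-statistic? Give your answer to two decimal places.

Let group 1 = variant A, group 2 = variant B. H0: μ_1 = μ_2; H1: μ_1 ≠ μ_2 (two-sample pooled-variance t-test, two-sided).
s_p² = [(19−1)·6.92² + (18−1)·8.42²]/(19+18−2) = 59.0627
t = (63.5 − 67.6)/√[59.0627·(1/19 + 1/18)] = -1.62
df = n₁ + n₂ − 2 = 35
Two-sided p-value ≈ 0.1138
Since p ≈ 0.1138 > α = 0.02, fail to reject H0; the evidence is not statistically significant.

-1.62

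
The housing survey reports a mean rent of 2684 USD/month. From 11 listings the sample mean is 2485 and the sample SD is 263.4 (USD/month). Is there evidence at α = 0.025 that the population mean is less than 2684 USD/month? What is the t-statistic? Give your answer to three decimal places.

H0: μ = 2684; H1: μ < 2684 (one-sample t-test, left-tailed).
t = (x̄ − μ₀)/(s/√n) = (2485 − 2684)/(263.4/√11) = -2.506
df = n − 1 = 10
p-value = P(T ≤ -2.506) ≈ 0.016
Since p ≈ 0.016 < α = 0.025, reject H0; the data support H1.

-2.506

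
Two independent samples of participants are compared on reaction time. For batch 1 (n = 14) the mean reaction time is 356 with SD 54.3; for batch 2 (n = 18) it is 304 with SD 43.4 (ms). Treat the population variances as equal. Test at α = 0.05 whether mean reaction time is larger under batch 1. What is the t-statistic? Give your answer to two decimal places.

Let group 1 = batch 1, group 2 = batch 2. H0: μ_1 = μ_2; H1: μ_1 > μ_2 (two-sample pooled-variance t-test, right-tailed).
s_p² = [(14−1)·54.3² + (18−1)·43.4²]/(14+18−2) = 2345.03
t = (356 − 304)/√[2345.03·(1/14 + 1/18)] = 3.01
df = n₁ + n₂ − 2 = 30
p-value = P(T ≥ 3.01) ≈ 0.003
Since p ≈ 0.003 < α = 0.05, reject H0; the evidence is statistically significant.

3.01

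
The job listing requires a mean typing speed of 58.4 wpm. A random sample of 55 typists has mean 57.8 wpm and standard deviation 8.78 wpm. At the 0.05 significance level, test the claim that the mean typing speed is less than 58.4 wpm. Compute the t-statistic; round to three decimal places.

-0.507

H0: μ = 58.4; H1: μ < 58.4 (one-sample t-test, left-tailed).
t = (x̄ − μ₀)/(s/√n) = (57.8 − 58.4)/(8.78/√55) = -0.507
df = n − 1 = 54
p-value = P(T ≤ -0.507) ≈ 0.307
Since p ≈ 0.307 > α = 0.05, fail to reject H0; the evidence is not statistically significant.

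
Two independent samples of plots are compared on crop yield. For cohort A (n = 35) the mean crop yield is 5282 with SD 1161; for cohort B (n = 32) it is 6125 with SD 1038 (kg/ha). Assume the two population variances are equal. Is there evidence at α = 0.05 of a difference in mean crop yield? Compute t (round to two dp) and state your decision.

Let group 1 = cohort A, group 2 = cohort B. H0: μ_1 = μ_2; H1: μ_1 ≠ μ_2 (two-sample pooled-variance t-test, two-sided).
s_p² = [(35−1)·1161² + (32−1)·1038²]/(35+32−2) = 1218920
t = (5282 − 6125)/√[1218920·(1/35 + 1/32)] = -3.12
df = n₁ + n₂ − 2 = 65
Two-sided p-value ≈ 0.0027
Since p ≈ 0.0027 < α = 0.05, reject H0; the data support H1.

t = -3.12; reject H0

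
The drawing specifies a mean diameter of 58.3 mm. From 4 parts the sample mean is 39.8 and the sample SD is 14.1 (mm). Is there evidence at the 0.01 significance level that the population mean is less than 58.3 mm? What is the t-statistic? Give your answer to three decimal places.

-2.624

H0: μ = 58.3; H1: μ < 58.3 (one-sample t-test, left-tailed).
t = (x̄ − μ₀)/(s/√n) = (39.8 − 58.3)/(14.1/√4) = -2.624
df = n − 1 = 3
p-value = P(T ≤ -2.624) ≈ 0.039
Since p ≈ 0.039 > α = 0.01, fail to reject H0; the data do not provide sufficient evidence against H0.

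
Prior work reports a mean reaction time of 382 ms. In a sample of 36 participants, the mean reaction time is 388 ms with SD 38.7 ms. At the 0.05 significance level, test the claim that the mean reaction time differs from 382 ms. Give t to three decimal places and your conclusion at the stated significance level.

t = 0.930; fail to reject H0

H0: μ = 382; H1: μ ≠ 382 (one-sample t-test, two-sided).
t = (x̄ − μ₀)/(s/√n) = (388 − 382)/(38.7/√36) = 0.930
df = n − 1 = 35
Two-sided p-value ≈ 0.3586
Since p ≈ 0.3586 > α = 0.05, fail to reject H0; the evidence is not statistically significant.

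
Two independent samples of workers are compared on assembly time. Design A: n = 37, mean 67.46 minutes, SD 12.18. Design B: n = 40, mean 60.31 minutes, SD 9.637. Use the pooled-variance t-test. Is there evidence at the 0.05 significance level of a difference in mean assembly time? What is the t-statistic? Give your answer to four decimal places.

Let group 1 = design A, group 2 = design B. H0: μ_1 = μ_2; H1: μ_1 ≠ μ_2 (two-sample pooled-variance t-test, two-sided).
s_p² = [(37−1)·12.18² + (40−1)·9.637²]/(37+40−2) = 119.502
t = (67.46 − 60.31)/√[119.502·(1/37 + 1/40)] = 2.8675
df = n₁ + n₂ − 2 = 75
Two-sided p-value ≈ 0.005
Since p ≈ 0.005 < α = 0.05, reject H0; the data support H1.

2.8675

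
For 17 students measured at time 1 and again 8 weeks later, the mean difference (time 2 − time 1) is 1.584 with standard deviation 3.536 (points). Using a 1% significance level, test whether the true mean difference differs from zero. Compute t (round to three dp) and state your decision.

H0: μ_d = 0; H1: μ_d ≠ 0 (paired t-test on the differences, two-sided).
t = d̄/(s_d/√n) = 1.584/(3.536/√17) = 1.847
df = n − 1 = 16
Two-sided p-value ≈ 0.0833
Since p ≈ 0.0833 > α = 0.01, fail to reject H0; the data do not provide sufficient evidence against H0.

t = 1.847; fail to reject H0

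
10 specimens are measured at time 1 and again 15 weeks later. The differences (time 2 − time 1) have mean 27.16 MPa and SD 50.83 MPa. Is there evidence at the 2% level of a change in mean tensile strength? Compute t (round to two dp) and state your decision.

t = 1.69; fail to reject H0

H0: μ_d = 0; H1: μ_d ≠ 0 (paired t-test on the differences, two-sided).
t = d̄/(s_d/√n) = 27.16/(50.83/√10) = 1.69
df = n − 1 = 9
Two-sided p-value ≈ 0.125
Since p ≈ 0.125 > α = 0.02, fail to reject H0; the evidence is not statistically significant.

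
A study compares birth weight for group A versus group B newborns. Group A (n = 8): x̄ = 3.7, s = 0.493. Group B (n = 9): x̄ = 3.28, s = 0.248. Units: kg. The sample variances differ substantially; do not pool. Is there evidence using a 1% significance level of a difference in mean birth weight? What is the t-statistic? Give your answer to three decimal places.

2.177

Let group 1 = group A, group 2 = group B. H0: μ_1 = μ_2; H1: μ_1 ≠ μ_2 (Welch's two-sample t-test, two-sided).
t = (x̄_1 − x̄_2)/√(s_1²/n_1 + s_2²/n_2) = (3.7 − 3.28)/√(0.493²/8 + 0.248²/9) = 2.177
Welch–Satterthwaite df ≈ 10.06
Two-sided p-value ≈ 0.054
Since p ≈ 0.054 > α = 0.01, fail to reject H0; the data do not provide sufficient evidence against H0.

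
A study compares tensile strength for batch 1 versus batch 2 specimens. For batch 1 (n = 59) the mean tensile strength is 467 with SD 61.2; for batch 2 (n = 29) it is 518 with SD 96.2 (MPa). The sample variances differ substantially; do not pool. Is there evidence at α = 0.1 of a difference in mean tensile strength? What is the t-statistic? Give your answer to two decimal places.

-2.61

Let group 1 = batch 1, group 2 = batch 2. H0: μ_1 = μ_2; H1: μ_1 ≠ μ_2 (Welch's two-sample t-test, two-sided).
t = (x̄_1 − x̄_2)/√(s_1²/n_1 + s_2²/n_2) = (467 − 518)/√(61.2²/59 + 96.2²/29) = -2.61
Welch–Satterthwaite df ≈ 39.49
Two-sided p-value ≈ 0.013
Since p ≈ 0.013 < α = 0.1, reject H0; the evidence is statistically significant.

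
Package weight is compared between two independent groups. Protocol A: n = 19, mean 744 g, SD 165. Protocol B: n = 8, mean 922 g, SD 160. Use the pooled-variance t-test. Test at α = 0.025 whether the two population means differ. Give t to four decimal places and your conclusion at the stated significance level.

Let group 1 = protocol A, group 2 = protocol B. H0: μ_1 = μ_2; H1: μ_1 ≠ μ_2 (two-sample pooled-variance t-test, two-sided).
s_p² = [(19−1)·165² + (8−1)·160²]/(19+8−2) = 26770
t = (744 − 922)/√[26770·(1/19 + 1/8)] = -2.5813
df = n₁ + n₂ − 2 = 25
Two-sided p-value ≈ 0.016
Since p ≈ 0.016 < α = 0.025, reject H0; the evidence is statistically significant.

t = -2.5813; reject H0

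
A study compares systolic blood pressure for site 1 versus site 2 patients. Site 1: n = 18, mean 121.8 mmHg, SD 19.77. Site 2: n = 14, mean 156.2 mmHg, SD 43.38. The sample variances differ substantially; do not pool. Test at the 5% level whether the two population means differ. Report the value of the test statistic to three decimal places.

Let group 1 = site 1, group 2 = site 2. H0: μ_1 = μ_2; H1: μ_1 ≠ μ_2 (Welch's two-sample t-test, two-sided).
t = (x̄_1 − x̄_2)/√(s_1²/n_1 + s_2²/n_2) = (121.8 − 156.2)/√(19.77²/18 + 43.38²/14) = -2.753
Welch–Satterthwaite df ≈ 17.20
Two-sided p-value ≈ 0.013
Since p ≈ 0.013 < α = 0.05, reject H0; the evidence is statistically significant.

-2.753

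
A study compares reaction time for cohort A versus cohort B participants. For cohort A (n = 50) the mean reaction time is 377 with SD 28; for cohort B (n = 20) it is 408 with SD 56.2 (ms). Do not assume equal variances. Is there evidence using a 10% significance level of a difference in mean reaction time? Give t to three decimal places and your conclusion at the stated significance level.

Let group 1 = cohort A, group 2 = cohort B. H0: μ_1 = μ_2; H1: μ_1 ≠ μ_2 (Welch's two-sample t-test, two-sided).
t = (x̄_1 − x̄_2)/√(s_1²/n_1 + s_2²/n_2) = (377 − 408)/√(28²/50 + 56.2²/20) = -2.353
Welch–Satterthwaite df ≈ 22.87
Two-sided p-value ≈ 0.028
Since p ≈ 0.028 < α = 0.1, reject H0; the evidence is statistically significant.

t = -2.353; reject H0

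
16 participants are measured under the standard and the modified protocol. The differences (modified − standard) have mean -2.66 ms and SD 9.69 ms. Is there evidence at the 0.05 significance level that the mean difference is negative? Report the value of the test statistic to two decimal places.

H0: μ_d = 0; H1: μ_d < 0 (paired t-test on the differences, left-tailed).
t = d̄/(s_d/√n) = -2.66/(9.69/√16) = -1.10
df = n − 1 = 15
p-value = P(T ≤ -1.10) ≈ 0.145
Since p ≈ 0.145 > α = 0.05, fail to reject H0; the data do not provide sufficient evidence against H0.

-1.10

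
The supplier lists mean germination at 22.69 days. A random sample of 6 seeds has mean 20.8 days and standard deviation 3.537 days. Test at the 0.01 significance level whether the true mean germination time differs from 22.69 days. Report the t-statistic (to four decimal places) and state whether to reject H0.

H0: μ = 22.69; H1: μ ≠ 22.69 (one-sample t-test, two-sided).
t = (x̄ − μ₀)/(s/√n) = (20.8 − 22.69)/(3.537/√6) = -1.3089
df = n − 1 = 5
Two-sided p-value ≈ 0.2475
Since p ≈ 0.2475 > α = 0.01, fail to reject H0; the evidence is not statistically significant.

t = -1.3089; fail to reject H0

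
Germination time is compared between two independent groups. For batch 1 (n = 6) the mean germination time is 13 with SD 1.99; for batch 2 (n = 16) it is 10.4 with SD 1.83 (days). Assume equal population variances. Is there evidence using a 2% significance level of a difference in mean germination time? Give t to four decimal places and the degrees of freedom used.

Let group 1 = batch 1, group 2 = batch 2. H0: μ_1 = μ_2; H1: μ_1 ≠ μ_2 (two-sample pooled-variance t-test, two-sided).
s_p² = [(6−1)·1.99² + (16−1)·1.83²]/(6+16−2) = 3.5017
t = (13 − 10.4)/√[3.5017·(1/6 + 1/16)] = 2.9024
df = n₁ + n₂ − 2 = 20
Two-sided p-value ≈ 0.0088
Since p ≈ 0.0088 < α = 0.02, reject H0; the evidence is statistically significant.

t = 2.9024, df = 20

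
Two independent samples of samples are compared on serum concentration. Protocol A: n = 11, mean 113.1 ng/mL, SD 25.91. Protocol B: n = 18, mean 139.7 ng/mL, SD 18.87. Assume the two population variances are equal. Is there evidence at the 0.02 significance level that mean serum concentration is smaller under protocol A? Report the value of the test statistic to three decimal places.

Let group 1 = protocol A, group 2 = protocol B. H0: μ_1 = μ_2; H1: μ_1 < μ_2 (two-sample pooled-variance t-test, left-tailed).
s_p² = [(11−1)·25.91² + (18−1)·18.87²]/(11+18−2) = 472.837
t = (113.1 − 139.7)/√[472.837·(1/11 + 1/18)] = -3.196
df = n₁ + n₂ − 2 = 27
p-value = P(T ≤ -3.196) ≈ 0.002
Since p ≈ 0.002 < α = 0.02, reject H0; the data support H1.

-3.196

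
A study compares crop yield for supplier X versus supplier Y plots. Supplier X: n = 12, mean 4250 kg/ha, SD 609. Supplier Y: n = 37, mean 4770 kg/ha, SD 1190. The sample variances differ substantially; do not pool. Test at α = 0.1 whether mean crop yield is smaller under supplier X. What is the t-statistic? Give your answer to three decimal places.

-1.977

Let group 1 = supplier X, group 2 = supplier Y. H0: μ_1 = μ_2; H1: μ_1 < μ_2 (Welch's two-sample t-test, left-tailed).
t = (x̄_1 − x̄_2)/√(s_1²/n_1 + s_2²/n_2) = (4250 − 4770)/√(609²/12 + 1190²/37) = -1.977
Welch–Satterthwaite df ≈ 37.53
p-value = P(T ≤ -1.977) ≈ 0.028
Since p ≈ 0.028 < α = 0.1, reject H0; the data support H1.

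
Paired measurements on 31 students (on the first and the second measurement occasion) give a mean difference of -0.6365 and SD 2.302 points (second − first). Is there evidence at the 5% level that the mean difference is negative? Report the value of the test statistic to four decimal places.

H0: μ_d = 0; H1: μ_d < 0 (paired t-test on the differences, left-tailed).
t = d̄/(s_d/√n) = -0.6365/(2.302/√31) = -1.5395
df = n − 1 = 30
p-value = P(T ≤ -1.5395) ≈ 0.0671
Since p ≈ 0.0671 > α = 0.05, fail to reject H0; the data do not provide sufficient evidence against H0.

-1.5395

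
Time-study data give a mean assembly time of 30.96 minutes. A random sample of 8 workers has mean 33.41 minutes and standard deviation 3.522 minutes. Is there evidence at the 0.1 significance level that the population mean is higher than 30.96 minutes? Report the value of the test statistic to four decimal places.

1.9675

H0: μ = 30.96; H1: μ > 30.96 (one-sample t-test, right-tailed).
t = (x̄ − μ₀)/(s/√n) = (33.41 − 30.96)/(3.522/√8) = 1.9675
df = n − 1 = 7
p-value = P(T ≥ 1.9675) ≈ 0.045
Since p ≈ 0.045 < α = 0.1, reject H0; the evidence is statistically significant.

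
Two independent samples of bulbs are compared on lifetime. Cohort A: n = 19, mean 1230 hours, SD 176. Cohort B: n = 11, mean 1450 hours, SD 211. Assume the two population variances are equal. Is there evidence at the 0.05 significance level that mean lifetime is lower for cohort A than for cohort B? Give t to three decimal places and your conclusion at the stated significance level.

t = -3.068; reject H0

Let group 1 = cohort A, group 2 = cohort B. H0: μ_1 = μ_2; H1: μ_1 < μ_2 (two-sample pooled-variance t-test, left-tailed).
s_p² = [(19−1)·176² + (11−1)·211²]/(19+11−2) = 35813.5
t = (1230 − 1450)/√[35813.5·(1/19 + 1/11)] = -3.068
df = n₁ + n₂ − 2 = 28
p-value = P(T ≤ -3.068) ≈ 0.0024
Since p ≈ 0.0024 < α = 0.05, reject H0; the evidence is statistically significant.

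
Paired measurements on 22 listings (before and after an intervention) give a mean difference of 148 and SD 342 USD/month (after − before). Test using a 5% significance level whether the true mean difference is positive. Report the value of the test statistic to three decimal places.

H0: μ_d = 0; H1: μ_d > 0 (paired t-test on the differences, right-tailed).
t = d̄/(s_d/√n) = 148/(342/√22) = 2.030
df = n − 1 = 21
p-value = P(T ≥ 2.030) ≈ 0.0276
Since p ≈ 0.0276 < α = 0.05, reject H0; the evidence is statistically significant.

2.030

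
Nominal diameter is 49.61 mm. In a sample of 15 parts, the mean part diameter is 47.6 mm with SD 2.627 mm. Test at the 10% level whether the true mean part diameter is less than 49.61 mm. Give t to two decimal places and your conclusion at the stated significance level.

t = -2.96; reject H0

H0: μ = 49.61; H1: μ < 49.61 (one-sample t-test, left-tailed).
t = (x̄ − μ₀)/(s/√n) = (47.6 − 49.61)/(2.627/√15) = -2.96
df = n − 1 = 14
p-value = P(T ≤ -2.96) ≈ 0.005
Since p ≈ 0.005 < α = 0.1, reject H0; the evidence is statistically significant.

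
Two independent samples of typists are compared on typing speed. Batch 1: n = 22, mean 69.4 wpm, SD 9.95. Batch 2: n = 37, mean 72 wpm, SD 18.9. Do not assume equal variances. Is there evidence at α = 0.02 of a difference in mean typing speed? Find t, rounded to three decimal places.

-0.691

Let group 1 = batch 1, group 2 = batch 2. H0: μ_1 = μ_2; H1: μ_1 ≠ μ_2 (Welch's two-sample t-test, two-sided).
t = (x̄_1 − x̄_2)/√(s_1²/n_1 + s_2²/n_2) = (69.4 − 72)/√(9.95²/22 + 18.9²/37) = -0.691
Welch–Satterthwaite df ≈ 56.38
Two-sided p-value ≈ 0.4924
Since p ≈ 0.4924 > α = 0.02, fail to reject H0; the data do not provide sufficient evidence against H0.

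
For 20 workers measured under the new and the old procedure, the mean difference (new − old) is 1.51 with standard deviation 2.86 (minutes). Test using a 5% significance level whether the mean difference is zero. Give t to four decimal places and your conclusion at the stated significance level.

H0: μ_d = 0; H1: μ_d ≠ 0 (paired t-test on the differences, two-sided).
t = d̄/(s_d/√n) = 1.51/(2.86/√20) = 2.3612
df = n − 1 = 19
Two-sided p-value ≈ 0.029
Since p ≈ 0.029 < α = 0.05, reject H0; the data support H1.

t = 2.3612; reject H0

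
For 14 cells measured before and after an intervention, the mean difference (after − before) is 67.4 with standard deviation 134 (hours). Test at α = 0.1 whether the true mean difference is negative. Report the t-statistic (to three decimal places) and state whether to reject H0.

t = 1.882; fail to reject H0

H0: μ_d = 0; H1: μ_d < 0 (paired t-test on the differences, left-tailed).
t = d̄/(s_d/√n) = 67.4/(134/√14) = 1.882
df = n − 1 = 13
p-value = P(T ≤ 1.882) ≈ 0.9588
Since p ≈ 0.9588 > α = 0.1, fail to reject H0; the data do not provide sufficient evidence against H0.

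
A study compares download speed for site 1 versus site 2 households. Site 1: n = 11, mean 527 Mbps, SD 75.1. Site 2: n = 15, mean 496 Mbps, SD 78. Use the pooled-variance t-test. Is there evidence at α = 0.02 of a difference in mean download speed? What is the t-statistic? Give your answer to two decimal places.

Let group 1 = site 1, group 2 = site 2. H0: μ_1 = μ_2; H1: μ_1 ≠ μ_2 (two-sample pooled-variance t-test, two-sided).
s_p² = [(11−1)·75.1² + (15−1)·78²]/(11+15−2) = 5899
t = (527 − 496)/√[5899·(1/11 + 1/15)] = 1.02
df = n₁ + n₂ − 2 = 24
Two-sided p-value ≈ 0.319
Since p ≈ 0.319 > α = 0.02, fail to reject H0; the evidence is not statistically significant.

1.02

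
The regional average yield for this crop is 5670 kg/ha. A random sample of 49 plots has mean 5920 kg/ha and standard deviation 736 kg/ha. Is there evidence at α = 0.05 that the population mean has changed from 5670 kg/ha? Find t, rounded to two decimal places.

H0: μ = 5670; H1: μ ≠ 5670 (one-sample t-test, two-sided).
t = (x̄ − μ₀)/(s/√n) = (5920 − 5670)/(736/√49) = 2.38
df = n − 1 = 48
Two-sided p-value ≈ 0.0215
Since p ≈ 0.0215 < α = 0.05, reject H0; the evidence is statistically significant.

2.38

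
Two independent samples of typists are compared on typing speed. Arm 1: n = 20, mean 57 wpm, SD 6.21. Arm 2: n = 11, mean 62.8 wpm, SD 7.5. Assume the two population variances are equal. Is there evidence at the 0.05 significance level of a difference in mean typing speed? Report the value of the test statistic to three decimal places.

Let group 1 = arm 1, group 2 = arm 2. H0: μ_1 = μ_2; H1: μ_1 ≠ μ_2 (two-sample pooled-variance t-test, two-sided).
s_p² = [(20−1)·6.21² + (11−1)·7.5²]/(20+11−2) = 44.6627
t = (57 − 62.8)/√[44.6627·(1/20 + 1/11)] = -2.312
df = n₁ + n₂ − 2 = 29
Two-sided p-value ≈ 0.028
Since p ≈ 0.028 < α = 0.05, reject H0; the data support H1.

-2.312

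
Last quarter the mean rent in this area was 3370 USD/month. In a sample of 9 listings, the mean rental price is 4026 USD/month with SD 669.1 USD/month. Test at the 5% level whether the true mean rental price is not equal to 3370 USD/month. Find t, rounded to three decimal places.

H0: μ = 3370; H1: μ ≠ 3370 (one-sample t-test, two-sided).
t = (x̄ − μ₀)/(s/√n) = (4026 − 3370)/(669.1/√9) = 2.941
df = n − 1 = 8
Two-sided p-value ≈ 0.0187
Since p ≈ 0.0187 < α = 0.05, reject H0; the evidence is statistically significant.

2.941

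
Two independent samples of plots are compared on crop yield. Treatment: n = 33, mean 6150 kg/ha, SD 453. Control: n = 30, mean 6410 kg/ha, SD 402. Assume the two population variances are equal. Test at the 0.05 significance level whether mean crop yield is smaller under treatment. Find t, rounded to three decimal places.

-2.400

Let group 1 = treatment, group 2 = control. H0: μ_1 = μ_2; H1: μ_1 < μ_2 (two-sample pooled-variance t-test, left-tailed).
s_p² = [(33−1)·453² + (30−1)·402²]/(33+30−2) = 184479
t = (6150 − 6410)/√[184479·(1/33 + 1/30)] = -2.400
df = n₁ + n₂ − 2 = 61
p-value = P(T ≤ -2.400) ≈ 0.0097
Since p ≈ 0.0097 < α = 0.05, reject H0; the data support H1.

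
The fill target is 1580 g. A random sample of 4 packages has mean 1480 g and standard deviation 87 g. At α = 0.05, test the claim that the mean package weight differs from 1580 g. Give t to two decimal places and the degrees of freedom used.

H0: μ = 1580; H1: μ ≠ 1580 (one-sample t-test, two-sided).
t = (x̄ − μ₀)/(s/√n) = (1480 − 1580)/(87/√4) = -2.30
df = n − 1 = 3
Two-sided p-value ≈ 0.105
Since p ≈ 0.105 > α = 0.05, fail to reject H0; the data do not provide sufficient evidence against H0.

t = -2.30, df = 3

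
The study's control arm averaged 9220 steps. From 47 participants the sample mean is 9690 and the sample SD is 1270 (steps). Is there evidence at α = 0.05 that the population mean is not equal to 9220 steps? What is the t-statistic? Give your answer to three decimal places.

2.537

H0: μ = 9220; H1: μ ≠ 9220 (one-sample t-test, two-sided).
t = (x̄ − μ₀)/(s/√n) = (9690 − 9220)/(1270/√47) = 2.537
df = n − 1 = 46
Two-sided p-value ≈ 0.015
Since p ≈ 0.015 < α = 0.05, reject H0; the data support H1.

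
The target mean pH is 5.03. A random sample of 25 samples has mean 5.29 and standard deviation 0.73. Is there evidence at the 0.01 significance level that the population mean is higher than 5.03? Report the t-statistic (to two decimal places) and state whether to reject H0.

t = 1.78; fail to reject H0

H0: μ = 5.03; H1: μ > 5.03 (one-sample t-test, right-tailed).
t = (x̄ − μ₀)/(s/√n) = (5.29 − 5.03)/(0.73/√25) = 1.78
df = n − 1 = 24
p-value = P(T ≥ 1.78) ≈ 0.0438
Since p ≈ 0.0438 > α = 0.01, fail to reject H0; the data do not provide sufficient evidence against H0.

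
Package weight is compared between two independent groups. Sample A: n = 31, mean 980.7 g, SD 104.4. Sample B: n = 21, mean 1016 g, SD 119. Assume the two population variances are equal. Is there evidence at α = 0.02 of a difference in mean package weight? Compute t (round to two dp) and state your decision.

Let group 1 = sample A, group 2 = sample B. H0: μ_1 = μ_2; H1: μ_1 ≠ μ_2 (two-sample pooled-variance t-test, two-sided).
s_p² = [(31−1)·104.4² + (21−1)·119²]/(31+21−2) = 12204
t = (980.7 − 1016)/√[12204·(1/31 + 1/21)] = -1.13
df = n₁ + n₂ − 2 = 50
Two-sided p-value ≈ 0.2636
Since p ≈ 0.2636 > α = 0.02, fail to reject H0; the evidence is not statistically significant.

t = -1.13; fail to reject H0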